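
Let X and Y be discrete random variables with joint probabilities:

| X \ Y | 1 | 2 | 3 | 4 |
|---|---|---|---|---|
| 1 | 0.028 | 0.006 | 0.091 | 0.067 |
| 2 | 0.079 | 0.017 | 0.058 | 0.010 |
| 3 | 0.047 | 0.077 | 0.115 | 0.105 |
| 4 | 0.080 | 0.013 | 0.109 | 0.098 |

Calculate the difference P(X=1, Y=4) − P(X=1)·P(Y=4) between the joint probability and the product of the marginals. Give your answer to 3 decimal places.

0.013

P(X=1) = 0.028 + 0.006 + 0.091 + 0.067 = 0.192.
P(Y=4) = 0.067 + 0.010 + 0.105 + 0.098 = 0.280.
P(X=1, Y=4) − P(X=1)P(Y=4) = 0.067 − 0.192×0.280 = 0.013.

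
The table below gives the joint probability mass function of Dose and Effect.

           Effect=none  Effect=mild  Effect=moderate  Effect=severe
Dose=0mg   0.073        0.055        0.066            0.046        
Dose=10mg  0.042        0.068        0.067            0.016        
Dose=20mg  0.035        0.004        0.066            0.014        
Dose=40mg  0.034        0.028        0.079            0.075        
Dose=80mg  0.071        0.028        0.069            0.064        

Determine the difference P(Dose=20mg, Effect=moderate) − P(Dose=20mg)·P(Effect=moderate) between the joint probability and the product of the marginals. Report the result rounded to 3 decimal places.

P(Dose=20mg) = 0.035 + 0.004 + 0.066 + 0.014 = 0.119.
P(Effect=moderate) = 0.066 + 0.067 + 0.066 + 0.079 + 0.069 = 0.347.
P(Dose=20mg, Effect=moderate) − P(Dose=20mg)P(Effect=moderate) = 0.066 − 0.119×0.347 = 0.025.

0.025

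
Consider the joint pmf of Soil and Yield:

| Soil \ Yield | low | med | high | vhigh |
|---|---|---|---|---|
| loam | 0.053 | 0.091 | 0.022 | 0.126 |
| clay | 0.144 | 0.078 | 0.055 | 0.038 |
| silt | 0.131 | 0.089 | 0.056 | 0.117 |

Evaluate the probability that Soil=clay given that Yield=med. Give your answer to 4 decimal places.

0.3023

P(Yield=med) = 0.091 + 0.078 + 0.089 = 0.258.
P(Soil=clay | Yield=med) = 0.078/0.258 = 0.3023.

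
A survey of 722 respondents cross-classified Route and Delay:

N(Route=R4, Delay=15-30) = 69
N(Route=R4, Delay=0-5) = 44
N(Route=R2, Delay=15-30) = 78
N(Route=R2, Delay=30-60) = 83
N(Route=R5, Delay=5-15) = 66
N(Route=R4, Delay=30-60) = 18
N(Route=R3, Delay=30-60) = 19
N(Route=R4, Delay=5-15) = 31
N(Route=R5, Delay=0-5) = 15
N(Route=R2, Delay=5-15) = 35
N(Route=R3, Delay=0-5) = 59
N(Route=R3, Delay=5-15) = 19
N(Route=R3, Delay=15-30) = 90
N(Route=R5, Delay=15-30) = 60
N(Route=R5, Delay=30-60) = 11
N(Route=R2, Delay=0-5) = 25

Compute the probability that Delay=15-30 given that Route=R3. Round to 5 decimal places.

Total with Route=R3: 59 + 19 + 90 + 19 = 187.
P(Delay=15-30 | Route=R3) = 90/187 = 0.48128.

0.48128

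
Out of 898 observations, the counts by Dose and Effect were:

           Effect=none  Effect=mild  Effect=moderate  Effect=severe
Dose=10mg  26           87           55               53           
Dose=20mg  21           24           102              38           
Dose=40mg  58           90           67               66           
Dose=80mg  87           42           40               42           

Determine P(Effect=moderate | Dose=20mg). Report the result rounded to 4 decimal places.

0.5514

Total with Dose=20mg: 21 + 24 + 102 + 38 = 185.
P(Effect=moderate | Dose=20mg) = 102/185 = 0.5514.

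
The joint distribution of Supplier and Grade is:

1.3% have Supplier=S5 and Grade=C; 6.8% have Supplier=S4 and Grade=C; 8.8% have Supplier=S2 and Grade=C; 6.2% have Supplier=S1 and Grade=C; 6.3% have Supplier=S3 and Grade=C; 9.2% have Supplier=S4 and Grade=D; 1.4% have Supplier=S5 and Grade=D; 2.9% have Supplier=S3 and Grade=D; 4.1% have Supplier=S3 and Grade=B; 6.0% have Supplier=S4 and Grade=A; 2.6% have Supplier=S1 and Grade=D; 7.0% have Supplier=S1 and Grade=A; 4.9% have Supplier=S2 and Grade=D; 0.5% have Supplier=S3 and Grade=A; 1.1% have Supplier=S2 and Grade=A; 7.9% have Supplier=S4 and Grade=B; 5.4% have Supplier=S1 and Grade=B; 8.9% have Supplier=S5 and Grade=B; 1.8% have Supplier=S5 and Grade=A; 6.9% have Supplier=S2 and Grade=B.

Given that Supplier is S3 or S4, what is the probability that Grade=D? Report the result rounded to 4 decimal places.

P(Supplier=S3) = 0.005 + 0.041 + 0.063 + 0.029 = 0.138.
P(Supplier=S4) = 0.060 + 0.079 + 0.068 + 0.092 = 0.299.
P(Supplier ∈ {S3, S4}) = 0.138 + 0.299 = 0.437; P(Grade=D, Supplier ∈ {S3, S4}) = 0.029 + 0.092 = 0.121.
P(Grade=D | Supplier ∈ {S3, S4}) = 0.121/0.437 = 0.2769.

0.2769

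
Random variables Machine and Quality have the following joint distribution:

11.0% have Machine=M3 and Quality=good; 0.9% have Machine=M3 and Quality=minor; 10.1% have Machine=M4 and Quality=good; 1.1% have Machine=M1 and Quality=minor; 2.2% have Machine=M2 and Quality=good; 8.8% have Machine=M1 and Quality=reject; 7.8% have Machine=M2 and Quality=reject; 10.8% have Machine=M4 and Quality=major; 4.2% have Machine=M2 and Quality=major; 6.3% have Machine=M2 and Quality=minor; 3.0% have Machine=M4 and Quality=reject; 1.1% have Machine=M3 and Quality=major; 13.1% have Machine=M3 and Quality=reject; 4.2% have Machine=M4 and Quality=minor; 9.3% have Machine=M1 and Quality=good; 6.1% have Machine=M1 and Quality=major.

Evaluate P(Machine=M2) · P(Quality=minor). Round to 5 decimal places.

0.02563

P(Machine=M2) = 0.022 + 0.063 + 0.042 + 0.078 = 0.205.
P(Quality=minor) = 0.011 + 0.063 + 0.009 + 0.042 = 0.125.
Product: 0.205 × 0.125 = 0.02563.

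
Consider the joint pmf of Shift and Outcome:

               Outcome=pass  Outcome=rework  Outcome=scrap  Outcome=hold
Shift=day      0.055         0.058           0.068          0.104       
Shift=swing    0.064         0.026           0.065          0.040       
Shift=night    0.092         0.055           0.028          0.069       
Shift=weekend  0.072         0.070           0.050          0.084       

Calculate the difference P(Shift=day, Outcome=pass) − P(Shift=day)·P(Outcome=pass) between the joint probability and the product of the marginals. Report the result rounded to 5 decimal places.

-0.02566

P(Shift=day) = 0.055 + 0.058 + 0.068 + 0.104 = 0.285.
P(Outcome=pass) = 0.055 + 0.064 + 0.092 + 0.072 = 0.283.
P(Shift=day, Outcome=pass) − P(Shift=day)P(Outcome=pass) = 0.055 − 0.285×0.283 = -0.02566.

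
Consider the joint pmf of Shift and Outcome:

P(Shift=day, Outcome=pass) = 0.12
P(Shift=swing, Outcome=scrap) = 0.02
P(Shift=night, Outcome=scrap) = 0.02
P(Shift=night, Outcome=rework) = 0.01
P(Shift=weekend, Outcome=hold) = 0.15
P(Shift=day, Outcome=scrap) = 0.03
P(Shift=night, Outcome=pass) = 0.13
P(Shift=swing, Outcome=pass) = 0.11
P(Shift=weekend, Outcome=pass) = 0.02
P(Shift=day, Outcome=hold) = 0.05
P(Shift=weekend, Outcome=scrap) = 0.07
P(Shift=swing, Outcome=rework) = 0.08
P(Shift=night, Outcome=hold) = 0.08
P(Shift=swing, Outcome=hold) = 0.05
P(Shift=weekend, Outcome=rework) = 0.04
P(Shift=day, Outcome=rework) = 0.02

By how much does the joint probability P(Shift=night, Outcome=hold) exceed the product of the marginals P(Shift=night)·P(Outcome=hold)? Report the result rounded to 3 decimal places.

0.001

P(Shift=night) = 0.13 + 0.01 + 0.02 + 0.08 = 0.24.
P(Outcome=hold) = 0.05 + 0.05 + 0.08 + 0.15 = 0.33.
P(Shift=night, Outcome=hold) − P(Shift=night)P(Outcome=hold) = 0.08 − 0.24×0.33 = 0.001.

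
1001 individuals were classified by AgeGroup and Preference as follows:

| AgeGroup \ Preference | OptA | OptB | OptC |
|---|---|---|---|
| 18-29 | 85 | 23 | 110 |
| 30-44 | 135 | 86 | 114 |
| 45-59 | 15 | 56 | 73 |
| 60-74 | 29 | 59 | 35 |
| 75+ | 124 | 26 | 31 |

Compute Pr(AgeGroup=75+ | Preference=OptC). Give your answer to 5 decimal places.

0.08540

Total with Preference=OptC: 110 + 114 + 73 + 35 + 31 = 363.
P(AgeGroup=75+ | Preference=OptC) = 31/363 = 0.08540.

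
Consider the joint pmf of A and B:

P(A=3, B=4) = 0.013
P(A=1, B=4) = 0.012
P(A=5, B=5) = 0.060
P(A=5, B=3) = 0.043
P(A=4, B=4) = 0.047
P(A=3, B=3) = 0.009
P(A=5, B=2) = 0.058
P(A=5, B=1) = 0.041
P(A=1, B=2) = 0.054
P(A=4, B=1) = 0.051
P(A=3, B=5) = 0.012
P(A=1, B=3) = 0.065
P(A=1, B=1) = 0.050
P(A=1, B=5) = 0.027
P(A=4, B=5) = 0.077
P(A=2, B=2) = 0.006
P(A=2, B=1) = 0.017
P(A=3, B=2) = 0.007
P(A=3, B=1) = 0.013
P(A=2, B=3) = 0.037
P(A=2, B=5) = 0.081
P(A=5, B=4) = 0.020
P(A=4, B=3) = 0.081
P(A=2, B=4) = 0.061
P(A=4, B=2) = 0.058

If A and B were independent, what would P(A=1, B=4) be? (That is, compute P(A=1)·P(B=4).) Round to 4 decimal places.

0.0318

P(A=1) = 0.050 + 0.054 + 0.065 + 0.012 + 0.027 = 0.208.
P(B=4) = 0.012 + 0.061 + 0.013 + 0.047 + 0.020 = 0.153.
Product: 0.208 × 0.153 = 0.0318.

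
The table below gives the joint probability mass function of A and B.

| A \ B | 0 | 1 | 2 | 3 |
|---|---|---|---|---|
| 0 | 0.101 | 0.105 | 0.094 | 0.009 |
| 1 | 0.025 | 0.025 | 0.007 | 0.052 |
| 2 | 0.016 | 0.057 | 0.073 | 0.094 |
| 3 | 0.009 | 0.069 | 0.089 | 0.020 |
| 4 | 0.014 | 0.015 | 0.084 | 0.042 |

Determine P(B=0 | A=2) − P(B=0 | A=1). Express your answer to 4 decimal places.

-0.1627

P(A=2) = 0.016 + 0.057 + 0.073 + 0.094 = 0.240; P(B=0 | A=2) = 0.016/0.240 = 0.06667.
P(A=1) = 0.025 + 0.025 + 0.007 + 0.052 = 0.109; P(B=0 | A=1) = 0.025/0.109 = 0.22936.
Difference = -0.1627.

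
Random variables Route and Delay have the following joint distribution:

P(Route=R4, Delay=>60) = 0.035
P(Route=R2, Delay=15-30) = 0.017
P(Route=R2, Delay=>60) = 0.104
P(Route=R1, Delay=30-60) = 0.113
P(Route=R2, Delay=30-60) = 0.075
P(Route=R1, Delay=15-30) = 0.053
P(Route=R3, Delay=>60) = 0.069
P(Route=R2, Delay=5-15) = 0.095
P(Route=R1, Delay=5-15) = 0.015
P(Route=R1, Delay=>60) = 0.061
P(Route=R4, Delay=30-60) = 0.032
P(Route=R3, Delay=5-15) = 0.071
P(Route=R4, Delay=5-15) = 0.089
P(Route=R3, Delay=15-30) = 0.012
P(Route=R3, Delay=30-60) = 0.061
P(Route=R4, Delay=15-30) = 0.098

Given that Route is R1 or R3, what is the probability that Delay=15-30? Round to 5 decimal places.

0.14286

P(Route=R1) = 0.015 + 0.053 + 0.113 + 0.061 = 0.242.
P(Route=R3) = 0.071 + 0.012 + 0.061 + 0.069 = 0.213.
P(Route ∈ {R1, R3}) = 0.242 + 0.213 = 0.455; P(Delay=15-30, Route ∈ {R1, R3}) = 0.053 + 0.012 = 0.065.
P(Delay=15-30 | Route ∈ {R1, R3}) = 0.065/0.455 = 0.14286.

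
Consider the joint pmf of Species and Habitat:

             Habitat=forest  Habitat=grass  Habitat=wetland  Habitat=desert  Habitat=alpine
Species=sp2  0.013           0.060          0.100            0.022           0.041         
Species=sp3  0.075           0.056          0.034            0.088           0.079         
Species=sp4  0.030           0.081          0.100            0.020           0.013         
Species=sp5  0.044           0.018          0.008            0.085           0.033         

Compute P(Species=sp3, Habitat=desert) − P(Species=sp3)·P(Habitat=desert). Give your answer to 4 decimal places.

0.0166

P(Species=sp3) = 0.075 + 0.056 + 0.034 + 0.088 + 0.079 = 0.332.
P(Habitat=desert) = 0.022 + 0.088 + 0.020 + 0.085 = 0.215.
P(Species=sp3, Habitat=desert) − P(Species=sp3)P(Habitat=desert) = 0.088 − 0.332×0.215 = 0.0166.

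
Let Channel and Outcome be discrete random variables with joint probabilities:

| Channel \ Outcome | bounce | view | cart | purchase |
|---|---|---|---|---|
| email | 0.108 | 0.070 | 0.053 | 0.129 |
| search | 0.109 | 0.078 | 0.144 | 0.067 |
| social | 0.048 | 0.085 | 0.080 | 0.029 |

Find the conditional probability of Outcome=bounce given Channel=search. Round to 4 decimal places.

0.2739

P(Channel=search) = 0.109 + 0.078 + 0.144 + 0.067 = 0.398.
P(Outcome=bounce | Channel=search) = 0.109/0.398 = 0.2739.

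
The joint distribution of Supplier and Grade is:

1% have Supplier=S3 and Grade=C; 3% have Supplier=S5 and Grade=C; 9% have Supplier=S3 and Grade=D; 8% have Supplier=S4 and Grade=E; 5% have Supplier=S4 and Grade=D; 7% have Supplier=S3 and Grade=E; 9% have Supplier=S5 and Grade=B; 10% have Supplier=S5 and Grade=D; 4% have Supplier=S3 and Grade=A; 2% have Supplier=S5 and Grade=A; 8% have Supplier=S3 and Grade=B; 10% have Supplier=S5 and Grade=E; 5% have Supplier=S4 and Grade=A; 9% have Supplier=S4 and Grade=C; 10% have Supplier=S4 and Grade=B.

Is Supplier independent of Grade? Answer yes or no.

no

P(Supplier=S4) = 0.37 and P(Grade=C) = 0.13, so their product is 0.0481, but P(Supplier=S4, Grade=C) = 0.09. Since these differ, Supplier and Grade are not independent.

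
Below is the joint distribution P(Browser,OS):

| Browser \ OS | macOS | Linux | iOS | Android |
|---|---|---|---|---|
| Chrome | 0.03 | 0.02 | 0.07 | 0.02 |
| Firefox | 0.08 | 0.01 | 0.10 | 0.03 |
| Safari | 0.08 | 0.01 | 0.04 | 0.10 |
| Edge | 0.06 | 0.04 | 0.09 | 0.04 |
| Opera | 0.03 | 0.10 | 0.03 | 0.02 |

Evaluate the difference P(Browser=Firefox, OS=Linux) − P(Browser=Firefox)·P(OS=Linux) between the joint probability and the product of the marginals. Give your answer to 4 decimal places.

-0.0296

P(Browser=Firefox) = 0.08 + 0.01 + 0.10 + 0.03 = 0.22.
P(OS=Linux) = 0.02 + 0.01 + 0.01 + 0.04 + 0.10 = 0.18.
P(Browser=Firefox, OS=Linux) − P(Browser=Firefox)P(OS=Linux) = 0.01 − 0.22×0.18 = -0.0296.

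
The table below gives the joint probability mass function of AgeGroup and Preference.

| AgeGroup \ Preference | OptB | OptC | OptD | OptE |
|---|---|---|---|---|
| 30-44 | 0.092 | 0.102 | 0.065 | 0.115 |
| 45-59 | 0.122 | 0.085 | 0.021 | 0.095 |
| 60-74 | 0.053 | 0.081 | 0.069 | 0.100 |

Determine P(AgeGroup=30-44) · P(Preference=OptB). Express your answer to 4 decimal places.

0.0999

P(AgeGroup=30-44) = 0.092 + 0.102 + 0.065 + 0.115 = 0.374.
P(Preference=OptB) = 0.092 + 0.122 + 0.053 = 0.267.
Product: 0.374 × 0.267 = 0.0999.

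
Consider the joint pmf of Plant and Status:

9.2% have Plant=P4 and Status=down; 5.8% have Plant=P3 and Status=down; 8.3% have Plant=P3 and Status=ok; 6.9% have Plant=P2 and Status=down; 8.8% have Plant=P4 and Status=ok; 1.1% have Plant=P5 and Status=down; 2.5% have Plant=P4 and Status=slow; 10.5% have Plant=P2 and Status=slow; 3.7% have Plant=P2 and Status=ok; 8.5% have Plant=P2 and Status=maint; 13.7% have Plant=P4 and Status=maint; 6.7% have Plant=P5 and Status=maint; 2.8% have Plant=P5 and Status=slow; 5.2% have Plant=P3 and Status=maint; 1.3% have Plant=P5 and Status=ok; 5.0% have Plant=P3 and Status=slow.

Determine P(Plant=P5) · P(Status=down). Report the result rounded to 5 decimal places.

P(Plant=P5) = 0.013 + 0.028 + 0.011 + 0.067 = 0.119.
P(Status=down) = 0.069 + 0.058 + 0.092 + 0.011 = 0.230.
Product: 0.119 × 0.230 = 0.02737.

0.02737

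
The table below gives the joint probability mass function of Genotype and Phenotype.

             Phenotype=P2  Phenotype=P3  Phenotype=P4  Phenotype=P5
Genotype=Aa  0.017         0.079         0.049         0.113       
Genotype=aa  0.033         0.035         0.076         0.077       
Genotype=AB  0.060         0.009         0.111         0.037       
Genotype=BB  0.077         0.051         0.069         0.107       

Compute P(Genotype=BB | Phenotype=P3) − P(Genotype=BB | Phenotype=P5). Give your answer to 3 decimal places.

P(Phenotype=P3) = 0.079 + 0.035 + 0.009 + 0.051 = 0.174; P(Genotype=BB | Phenotype=P3) = 0.051/0.174 = 0.2931.
P(Phenotype=P5) = 0.113 + 0.077 + 0.037 + 0.107 = 0.334; P(Genotype=BB | Phenotype=P5) = 0.107/0.334 = 0.3204.
Difference = -0.027.

-0.027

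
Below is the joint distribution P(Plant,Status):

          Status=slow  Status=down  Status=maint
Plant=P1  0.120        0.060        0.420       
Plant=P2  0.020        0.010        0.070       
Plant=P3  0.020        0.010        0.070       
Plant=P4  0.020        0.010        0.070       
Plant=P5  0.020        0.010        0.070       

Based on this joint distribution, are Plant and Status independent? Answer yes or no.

Every cell satisfies P(Plant,Status) = P(Plant)·P(Status). For instance P(Plant=P5) = 0.100, P(Status=slow) = 0.200, and 0.100×0.200 = 0.020 matches the joint entry. So Plant and Status are independent.

yes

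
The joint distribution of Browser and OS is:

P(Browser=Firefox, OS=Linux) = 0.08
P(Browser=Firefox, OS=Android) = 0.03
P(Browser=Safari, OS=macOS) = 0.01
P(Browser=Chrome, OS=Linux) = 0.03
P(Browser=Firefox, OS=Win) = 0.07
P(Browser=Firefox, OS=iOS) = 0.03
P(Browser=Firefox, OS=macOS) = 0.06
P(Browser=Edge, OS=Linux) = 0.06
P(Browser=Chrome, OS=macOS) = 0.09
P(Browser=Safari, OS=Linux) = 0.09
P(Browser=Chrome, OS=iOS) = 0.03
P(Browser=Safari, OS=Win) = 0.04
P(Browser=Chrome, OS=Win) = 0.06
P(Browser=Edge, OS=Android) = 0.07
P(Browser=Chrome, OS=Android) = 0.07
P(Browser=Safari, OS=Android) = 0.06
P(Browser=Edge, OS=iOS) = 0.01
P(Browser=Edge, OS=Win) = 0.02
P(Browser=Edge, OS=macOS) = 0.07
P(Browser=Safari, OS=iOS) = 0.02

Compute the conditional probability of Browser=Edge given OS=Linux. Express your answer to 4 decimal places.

0.2308

P(OS=Linux) = 0.03 + 0.08 + 0.09 + 0.06 = 0.26.
P(Browser=Edge | OS=Linux) = 0.06/0.26 = 0.2308.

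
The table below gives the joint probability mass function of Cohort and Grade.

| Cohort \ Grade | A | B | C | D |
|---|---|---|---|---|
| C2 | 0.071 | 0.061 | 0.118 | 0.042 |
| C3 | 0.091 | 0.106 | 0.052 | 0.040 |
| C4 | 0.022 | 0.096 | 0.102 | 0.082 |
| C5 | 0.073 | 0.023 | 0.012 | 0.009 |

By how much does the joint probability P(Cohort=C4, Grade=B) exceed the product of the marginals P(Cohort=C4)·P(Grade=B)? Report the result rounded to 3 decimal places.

P(Cohort=C4) = 0.022 + 0.096 + 0.102 + 0.082 = 0.302.
P(Grade=B) = 0.061 + 0.106 + 0.096 + 0.023 = 0.286.
P(Cohort=C4, Grade=B) − P(Cohort=C4)P(Grade=B) = 0.096 − 0.302×0.286 = 0.010.

0.010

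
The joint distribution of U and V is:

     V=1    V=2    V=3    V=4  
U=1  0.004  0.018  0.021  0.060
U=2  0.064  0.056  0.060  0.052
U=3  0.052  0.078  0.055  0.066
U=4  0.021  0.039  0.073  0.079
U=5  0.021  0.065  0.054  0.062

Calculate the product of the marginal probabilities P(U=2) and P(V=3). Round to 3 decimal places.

0.061

P(U=2) = 0.064 + 0.056 + 0.060 + 0.052 = 0.232.
P(V=3) = 0.021 + 0.060 + 0.055 + 0.073 + 0.054 = 0.263.
Product: 0.232 × 0.263 = 0.061.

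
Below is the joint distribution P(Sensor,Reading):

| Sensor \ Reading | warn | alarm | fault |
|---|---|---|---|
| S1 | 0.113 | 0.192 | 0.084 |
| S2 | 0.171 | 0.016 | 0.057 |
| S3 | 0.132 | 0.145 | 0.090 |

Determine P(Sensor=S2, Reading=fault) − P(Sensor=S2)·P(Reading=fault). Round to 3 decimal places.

0.001

P(Sensor=S2) = 0.171 + 0.016 + 0.057 = 0.244.
P(Reading=fault) = 0.084 + 0.057 + 0.090 = 0.231.
P(Sensor=S2, Reading=fault) − P(Sensor=S2)P(Reading=fault) = 0.057 − 0.244×0.231 = 0.001.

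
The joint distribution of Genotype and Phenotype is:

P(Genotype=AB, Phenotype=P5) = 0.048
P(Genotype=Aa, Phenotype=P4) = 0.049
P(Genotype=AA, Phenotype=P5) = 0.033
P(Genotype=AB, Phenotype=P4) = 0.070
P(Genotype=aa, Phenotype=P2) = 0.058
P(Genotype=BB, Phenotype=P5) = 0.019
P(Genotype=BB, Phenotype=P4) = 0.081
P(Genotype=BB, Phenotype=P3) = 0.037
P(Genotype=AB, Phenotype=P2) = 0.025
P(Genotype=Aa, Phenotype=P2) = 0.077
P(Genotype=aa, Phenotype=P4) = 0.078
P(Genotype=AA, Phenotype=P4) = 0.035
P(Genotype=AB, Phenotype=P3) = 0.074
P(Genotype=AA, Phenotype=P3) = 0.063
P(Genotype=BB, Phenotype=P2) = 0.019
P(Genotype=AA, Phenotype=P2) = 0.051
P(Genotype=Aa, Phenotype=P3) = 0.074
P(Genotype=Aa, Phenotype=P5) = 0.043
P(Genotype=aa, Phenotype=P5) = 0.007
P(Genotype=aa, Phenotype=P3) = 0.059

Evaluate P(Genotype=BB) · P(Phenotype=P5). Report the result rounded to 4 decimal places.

P(Genotype=BB) = 0.019 + 0.037 + 0.081 + 0.019 = 0.156.
P(Phenotype=P5) = 0.033 + 0.043 + 0.007 + 0.048 + 0.019 = 0.150.
Product: 0.156 × 0.150 = 0.0234.

0.0234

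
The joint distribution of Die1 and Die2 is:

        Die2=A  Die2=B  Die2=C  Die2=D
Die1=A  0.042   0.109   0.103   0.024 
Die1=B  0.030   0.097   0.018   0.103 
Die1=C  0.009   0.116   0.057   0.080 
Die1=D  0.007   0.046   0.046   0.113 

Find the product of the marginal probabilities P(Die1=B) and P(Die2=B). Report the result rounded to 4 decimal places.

P(Die1=B) = 0.030 + 0.097 + 0.018 + 0.103 = 0.248.
P(Die2=B) = 0.109 + 0.097 + 0.116 + 0.046 = 0.368.
Product: 0.248 × 0.368 = 0.0913.

0.0913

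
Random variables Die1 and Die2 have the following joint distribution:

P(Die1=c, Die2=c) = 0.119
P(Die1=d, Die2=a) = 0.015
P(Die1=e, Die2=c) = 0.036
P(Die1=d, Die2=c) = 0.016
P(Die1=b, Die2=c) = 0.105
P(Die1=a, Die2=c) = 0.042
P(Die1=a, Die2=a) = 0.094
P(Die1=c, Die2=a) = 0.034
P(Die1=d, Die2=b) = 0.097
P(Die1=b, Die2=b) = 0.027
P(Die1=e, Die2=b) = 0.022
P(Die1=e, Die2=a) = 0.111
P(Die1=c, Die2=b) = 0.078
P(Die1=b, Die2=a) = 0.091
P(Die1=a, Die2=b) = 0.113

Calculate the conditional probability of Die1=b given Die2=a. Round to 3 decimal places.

0.264

P(Die2=a) = 0.094 + 0.091 + 0.034 + 0.015 + 0.111 = 0.345.
P(Die1=b | Die2=a) = 0.091/0.345 = 0.264.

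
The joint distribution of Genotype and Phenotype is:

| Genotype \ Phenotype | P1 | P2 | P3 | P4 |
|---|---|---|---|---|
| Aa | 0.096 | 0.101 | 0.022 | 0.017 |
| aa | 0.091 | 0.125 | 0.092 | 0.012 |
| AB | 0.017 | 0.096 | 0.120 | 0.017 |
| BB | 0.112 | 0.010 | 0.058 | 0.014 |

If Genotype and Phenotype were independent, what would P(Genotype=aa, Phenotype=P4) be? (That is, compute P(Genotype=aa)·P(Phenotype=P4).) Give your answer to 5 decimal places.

P(Genotype=aa) = 0.091 + 0.125 + 0.092 + 0.012 = 0.320.
P(Phenotype=P4) = 0.017 + 0.012 + 0.017 + 0.014 = 0.060.
Product: 0.320 × 0.060 = 0.01920.

0.01920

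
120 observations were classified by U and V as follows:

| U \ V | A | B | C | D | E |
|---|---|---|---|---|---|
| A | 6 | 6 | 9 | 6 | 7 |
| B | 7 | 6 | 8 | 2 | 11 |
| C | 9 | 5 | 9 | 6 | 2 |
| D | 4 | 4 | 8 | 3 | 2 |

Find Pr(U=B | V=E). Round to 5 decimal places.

0.50000

Total with V=E: 7 + 11 + 2 + 2 = 22.
P(U=B | V=E) = 11/22 = 0.50000.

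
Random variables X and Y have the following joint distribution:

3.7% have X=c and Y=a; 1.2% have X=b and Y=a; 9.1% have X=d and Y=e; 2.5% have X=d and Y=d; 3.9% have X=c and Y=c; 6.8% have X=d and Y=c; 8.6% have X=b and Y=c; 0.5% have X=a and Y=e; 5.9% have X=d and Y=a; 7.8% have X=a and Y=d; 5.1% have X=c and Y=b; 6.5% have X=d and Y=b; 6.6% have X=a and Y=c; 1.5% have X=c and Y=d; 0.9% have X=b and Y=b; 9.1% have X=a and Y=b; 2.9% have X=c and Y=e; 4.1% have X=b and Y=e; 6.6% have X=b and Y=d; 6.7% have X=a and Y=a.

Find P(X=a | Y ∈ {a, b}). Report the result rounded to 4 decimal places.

0.4041

P(Y=a) = 0.067 + 0.012 + 0.037 + 0.059 = 0.175.
P(Y=b) = 0.091 + 0.009 + 0.051 + 0.065 = 0.216.
P(Y ∈ {a, b}) = 0.175 + 0.216 = 0.391; P(X=a, Y ∈ {a, b}) = 0.067 + 0.091 = 0.158.
P(X=a | Y ∈ {a, b}) = 0.158/0.391 = 0.4041.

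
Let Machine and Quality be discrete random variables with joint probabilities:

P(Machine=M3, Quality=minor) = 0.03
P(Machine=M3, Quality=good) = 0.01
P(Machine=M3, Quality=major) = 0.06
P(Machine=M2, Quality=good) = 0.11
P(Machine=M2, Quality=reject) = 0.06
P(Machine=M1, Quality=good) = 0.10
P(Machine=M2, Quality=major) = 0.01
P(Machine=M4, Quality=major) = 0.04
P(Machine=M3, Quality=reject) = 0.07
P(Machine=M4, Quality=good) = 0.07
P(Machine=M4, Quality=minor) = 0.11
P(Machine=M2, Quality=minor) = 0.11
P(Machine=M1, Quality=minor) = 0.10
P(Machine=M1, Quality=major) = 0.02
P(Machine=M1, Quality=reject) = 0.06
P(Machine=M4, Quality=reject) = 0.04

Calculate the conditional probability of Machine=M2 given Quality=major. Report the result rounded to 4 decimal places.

0.0769

P(Quality=major) = 0.02 + 0.01 + 0.06 + 0.04 = 0.13.
P(Machine=M2 | Quality=major) = 0.01/0.13 = 0.0769.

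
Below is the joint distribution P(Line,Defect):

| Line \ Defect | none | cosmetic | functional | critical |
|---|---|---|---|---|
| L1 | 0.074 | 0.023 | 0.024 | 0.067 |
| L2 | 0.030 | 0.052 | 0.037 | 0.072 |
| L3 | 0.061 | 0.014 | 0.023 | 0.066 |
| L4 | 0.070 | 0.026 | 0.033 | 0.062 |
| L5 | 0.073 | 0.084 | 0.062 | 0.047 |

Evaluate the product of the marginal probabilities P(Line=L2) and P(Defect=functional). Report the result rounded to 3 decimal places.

0.034

P(Line=L2) = 0.030 + 0.052 + 0.037 + 0.072 = 0.191.
P(Defect=functional) = 0.024 + 0.037 + 0.023 + 0.033 + 0.062 = 0.179.
Product: 0.191 × 0.179 = 0.034.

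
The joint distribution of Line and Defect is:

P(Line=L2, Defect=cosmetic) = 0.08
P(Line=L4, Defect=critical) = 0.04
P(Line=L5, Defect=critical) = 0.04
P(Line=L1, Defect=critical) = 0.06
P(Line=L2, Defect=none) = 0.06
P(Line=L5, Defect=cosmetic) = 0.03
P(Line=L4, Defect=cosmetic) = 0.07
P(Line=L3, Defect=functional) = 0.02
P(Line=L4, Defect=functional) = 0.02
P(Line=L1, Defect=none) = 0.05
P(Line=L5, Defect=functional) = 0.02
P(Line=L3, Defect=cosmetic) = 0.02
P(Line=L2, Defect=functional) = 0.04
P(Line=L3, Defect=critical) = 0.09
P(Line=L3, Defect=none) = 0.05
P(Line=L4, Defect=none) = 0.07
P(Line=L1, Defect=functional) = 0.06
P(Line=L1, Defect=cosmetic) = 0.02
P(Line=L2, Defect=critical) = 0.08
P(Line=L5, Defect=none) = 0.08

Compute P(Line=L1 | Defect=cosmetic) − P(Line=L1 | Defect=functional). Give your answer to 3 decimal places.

-0.284

P(Defect=cosmetic) = 0.02 + 0.08 + 0.02 + 0.07 + 0.03 = 0.22; P(Line=L1 | Defect=cosmetic) = 0.02/0.22 = 0.0909.
P(Defect=functional) = 0.06 + 0.04 + 0.02 + 0.02 + 0.02 = 0.16; P(Line=L1 | Defect=functional) = 0.06/0.16 = 0.3750.
Difference = -0.284.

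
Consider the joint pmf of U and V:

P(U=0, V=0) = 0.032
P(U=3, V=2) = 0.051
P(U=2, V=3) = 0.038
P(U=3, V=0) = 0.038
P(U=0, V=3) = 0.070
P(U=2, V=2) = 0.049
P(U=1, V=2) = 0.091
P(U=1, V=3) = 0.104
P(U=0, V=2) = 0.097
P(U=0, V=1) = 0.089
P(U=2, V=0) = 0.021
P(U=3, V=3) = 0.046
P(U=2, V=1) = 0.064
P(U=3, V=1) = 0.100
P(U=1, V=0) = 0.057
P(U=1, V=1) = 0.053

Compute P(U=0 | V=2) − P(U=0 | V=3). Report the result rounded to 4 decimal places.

0.0655

P(V=2) = 0.097 + 0.091 + 0.049 + 0.051 = 0.288; P(U=0 | V=2) = 0.097/0.288 = 0.33681.
P(V=3) = 0.070 + 0.104 + 0.038 + 0.046 = 0.258; P(U=0 | V=3) = 0.070/0.258 = 0.27132.
Difference = 0.0655.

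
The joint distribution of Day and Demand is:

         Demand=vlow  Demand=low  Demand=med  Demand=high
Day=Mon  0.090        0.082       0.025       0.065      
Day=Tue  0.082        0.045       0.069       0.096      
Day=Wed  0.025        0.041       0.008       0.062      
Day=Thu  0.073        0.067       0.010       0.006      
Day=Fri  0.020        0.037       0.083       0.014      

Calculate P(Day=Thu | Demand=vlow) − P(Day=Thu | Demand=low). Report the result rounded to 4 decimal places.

P(Demand=vlow) = 0.090 + 0.082 + 0.025 + 0.073 + 0.020 = 0.290; P(Day=Thu | Demand=vlow) = 0.073/0.290 = 0.25172.
P(Demand=low) = 0.082 + 0.045 + 0.041 + 0.067 + 0.037 = 0.272; P(Day=Thu | Demand=low) = 0.067/0.272 = 0.24632.
Difference = 0.0054.

0.0054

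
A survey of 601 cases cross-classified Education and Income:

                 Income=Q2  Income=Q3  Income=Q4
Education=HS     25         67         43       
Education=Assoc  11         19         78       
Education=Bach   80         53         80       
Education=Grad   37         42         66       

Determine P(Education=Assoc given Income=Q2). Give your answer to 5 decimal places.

0.07190

Total with Income=Q2: 25 + 11 + 80 + 37 = 153.
P(Education=Assoc | Income=Q2) = 11/153 = 0.07190.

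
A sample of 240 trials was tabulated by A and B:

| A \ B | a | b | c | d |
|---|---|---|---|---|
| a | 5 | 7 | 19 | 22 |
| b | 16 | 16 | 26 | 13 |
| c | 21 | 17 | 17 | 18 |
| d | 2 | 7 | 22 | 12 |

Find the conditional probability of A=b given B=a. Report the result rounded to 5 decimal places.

Total with B=a: 5 + 16 + 21 + 2 = 44.
P(A=b | B=a) = 16/44 = 0.36364.

0.36364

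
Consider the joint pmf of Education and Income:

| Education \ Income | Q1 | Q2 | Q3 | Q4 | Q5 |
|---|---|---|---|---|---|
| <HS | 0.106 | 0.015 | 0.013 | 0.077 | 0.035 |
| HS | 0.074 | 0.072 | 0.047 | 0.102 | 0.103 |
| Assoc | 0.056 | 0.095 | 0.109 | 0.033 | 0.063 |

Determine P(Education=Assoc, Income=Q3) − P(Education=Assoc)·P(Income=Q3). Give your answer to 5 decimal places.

P(Education=Assoc) = 0.056 + 0.095 + 0.109 + 0.033 + 0.063 = 0.356.
P(Income=Q3) = 0.013 + 0.047 + 0.109 = 0.169.
P(Education=Assoc, Income=Q3) − P(Education=Assoc)P(Income=Q3) = 0.109 − 0.356×0.169 = 0.04884.

0.04884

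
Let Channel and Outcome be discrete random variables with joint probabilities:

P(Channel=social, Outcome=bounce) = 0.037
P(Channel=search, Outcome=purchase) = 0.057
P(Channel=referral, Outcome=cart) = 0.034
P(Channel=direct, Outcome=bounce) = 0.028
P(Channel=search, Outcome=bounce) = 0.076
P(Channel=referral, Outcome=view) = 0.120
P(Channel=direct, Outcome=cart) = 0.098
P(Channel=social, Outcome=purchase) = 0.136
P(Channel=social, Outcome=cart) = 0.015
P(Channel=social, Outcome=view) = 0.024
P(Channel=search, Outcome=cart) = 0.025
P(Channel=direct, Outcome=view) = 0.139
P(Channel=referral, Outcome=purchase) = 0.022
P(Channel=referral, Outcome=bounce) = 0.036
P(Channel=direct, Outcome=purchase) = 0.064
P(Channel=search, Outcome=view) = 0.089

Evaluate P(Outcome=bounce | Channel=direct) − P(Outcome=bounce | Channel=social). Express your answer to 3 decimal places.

P(Channel=direct) = 0.028 + 0.139 + 0.098 + 0.064 = 0.329; P(Outcome=bounce | Channel=direct) = 0.028/0.329 = 0.0851.
P(Channel=social) = 0.037 + 0.024 + 0.015 + 0.136 = 0.212; P(Outcome=bounce | Channel=social) = 0.037/0.212 = 0.1745.
Difference = -0.089.

-0.089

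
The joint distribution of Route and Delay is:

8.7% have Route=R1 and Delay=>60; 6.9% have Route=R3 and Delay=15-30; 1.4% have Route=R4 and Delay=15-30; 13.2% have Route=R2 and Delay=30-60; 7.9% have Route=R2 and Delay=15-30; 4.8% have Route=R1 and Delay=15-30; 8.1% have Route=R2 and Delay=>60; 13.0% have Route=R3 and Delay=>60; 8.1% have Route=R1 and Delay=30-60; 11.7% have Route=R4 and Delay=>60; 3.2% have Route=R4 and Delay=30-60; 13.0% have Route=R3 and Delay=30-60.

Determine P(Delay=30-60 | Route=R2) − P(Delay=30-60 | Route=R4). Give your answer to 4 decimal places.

P(Route=R2) = 0.079 + 0.132 + 0.081 = 0.292; P(Delay=30-60 | Route=R2) = 0.132/0.292 = 0.45205.
P(Route=R4) = 0.014 + 0.032 + 0.117 = 0.163; P(Delay=30-60 | Route=R4) = 0.032/0.163 = 0.19632.
Difference = 0.2557.

0.2557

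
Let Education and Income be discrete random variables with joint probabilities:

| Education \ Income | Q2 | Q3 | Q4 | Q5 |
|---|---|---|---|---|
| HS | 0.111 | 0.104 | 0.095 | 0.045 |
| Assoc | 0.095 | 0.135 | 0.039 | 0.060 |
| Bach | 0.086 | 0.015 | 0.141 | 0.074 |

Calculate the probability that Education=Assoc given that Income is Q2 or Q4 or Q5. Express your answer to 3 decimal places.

0.260

P(Income=Q2) = 0.111 + 0.095 + 0.086 = 0.292.
P(Income=Q4) = 0.095 + 0.039 + 0.141 = 0.275.
P(Income=Q5) = 0.045 + 0.060 + 0.074 = 0.179.
P(Income ∈ {Q2, Q4, Q5}) = 0.292 + 0.275 + 0.179 = 0.746; P(Education=Assoc, Income ∈ {Q2, Q4, Q5}) = 0.095 + 0.039 + 0.060 = 0.194.
P(Education=Assoc | Income ∈ {Q2, Q4, Q5}) = 0.194/0.746 = 0.260.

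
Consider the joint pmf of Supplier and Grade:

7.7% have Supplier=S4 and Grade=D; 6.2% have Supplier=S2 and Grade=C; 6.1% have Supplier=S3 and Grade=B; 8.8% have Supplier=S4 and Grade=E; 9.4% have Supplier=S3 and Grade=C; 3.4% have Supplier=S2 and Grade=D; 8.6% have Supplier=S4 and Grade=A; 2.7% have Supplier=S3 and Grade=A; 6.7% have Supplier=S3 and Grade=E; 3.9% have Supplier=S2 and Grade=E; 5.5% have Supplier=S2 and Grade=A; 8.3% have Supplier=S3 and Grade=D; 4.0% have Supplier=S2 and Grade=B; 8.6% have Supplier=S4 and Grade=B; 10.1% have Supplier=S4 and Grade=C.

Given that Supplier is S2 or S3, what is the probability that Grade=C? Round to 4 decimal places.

0.2776

P(Supplier=S2) = 0.055 + 0.040 + 0.062 + 0.034 + 0.039 = 0.230.
P(Supplier=S3) = 0.027 + 0.061 + 0.094 + 0.083 + 0.067 = 0.332.
P(Supplier ∈ {S2, S3}) = 0.230 + 0.332 = 0.562; P(Grade=C, Supplier ∈ {S2, S3}) = 0.062 + 0.094 = 0.156.
P(Grade=C | Supplier ∈ {S2, S3}) = 0.156/0.562 = 0.2776.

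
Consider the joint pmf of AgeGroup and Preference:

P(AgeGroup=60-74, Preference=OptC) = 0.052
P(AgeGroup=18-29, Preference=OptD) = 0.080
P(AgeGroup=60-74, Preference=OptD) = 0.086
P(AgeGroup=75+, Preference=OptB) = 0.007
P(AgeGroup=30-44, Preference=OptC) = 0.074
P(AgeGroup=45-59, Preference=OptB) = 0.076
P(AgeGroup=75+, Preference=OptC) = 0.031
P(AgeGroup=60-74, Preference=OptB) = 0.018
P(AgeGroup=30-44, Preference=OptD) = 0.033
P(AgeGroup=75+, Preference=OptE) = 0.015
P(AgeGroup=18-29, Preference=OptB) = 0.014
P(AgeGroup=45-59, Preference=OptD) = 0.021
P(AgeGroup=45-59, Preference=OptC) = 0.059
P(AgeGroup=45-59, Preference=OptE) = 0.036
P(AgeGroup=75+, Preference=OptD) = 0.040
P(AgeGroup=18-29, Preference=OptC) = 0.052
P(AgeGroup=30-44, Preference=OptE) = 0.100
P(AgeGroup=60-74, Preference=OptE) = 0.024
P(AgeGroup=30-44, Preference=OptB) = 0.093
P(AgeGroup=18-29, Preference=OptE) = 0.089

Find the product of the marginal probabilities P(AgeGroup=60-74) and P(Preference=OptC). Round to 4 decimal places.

P(AgeGroup=60-74) = 0.018 + 0.052 + 0.086 + 0.024 = 0.180.
P(Preference=OptC) = 0.052 + 0.074 + 0.059 + 0.052 + 0.031 = 0.268.
Product: 0.180 × 0.268 = 0.0482.

0.0482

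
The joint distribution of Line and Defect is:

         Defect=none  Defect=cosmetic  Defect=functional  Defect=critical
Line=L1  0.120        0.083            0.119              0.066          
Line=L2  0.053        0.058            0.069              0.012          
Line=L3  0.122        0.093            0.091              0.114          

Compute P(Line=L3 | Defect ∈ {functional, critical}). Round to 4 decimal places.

0.4352

P(Defect=functional) = 0.119 + 0.069 + 0.091 = 0.279.
P(Defect=critical) = 0.066 + 0.012 + 0.114 = 0.192.
P(Defect ∈ {functional, critical}) = 0.279 + 0.192 = 0.471; P(Line=L3, Defect ∈ {functional, critical}) = 0.091 + 0.114 = 0.205.
P(Line=L3 | Defect ∈ {functional, critical}) = 0.205/0.471 = 0.4352.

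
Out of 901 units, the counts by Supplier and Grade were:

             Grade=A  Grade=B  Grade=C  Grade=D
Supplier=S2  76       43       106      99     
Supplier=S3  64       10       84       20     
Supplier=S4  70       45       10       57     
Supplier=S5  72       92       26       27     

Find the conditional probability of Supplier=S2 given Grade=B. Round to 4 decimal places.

0.2263

Total with Grade=B: 43 + 10 + 45 + 92 = 190.
P(Supplier=S2 | Grade=B) = 43/190 = 0.2263.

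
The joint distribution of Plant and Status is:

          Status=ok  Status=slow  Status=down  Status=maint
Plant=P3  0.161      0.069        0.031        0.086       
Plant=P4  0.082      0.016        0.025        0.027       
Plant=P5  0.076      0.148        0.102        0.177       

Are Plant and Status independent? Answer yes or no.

no

P(Plant=P5) = 0.503 and P(Status=ok) = 0.319, so their product is 0.16046, but P(Plant=P5, Status=ok) = 0.076. Since these differ, Plant and Status are not independent.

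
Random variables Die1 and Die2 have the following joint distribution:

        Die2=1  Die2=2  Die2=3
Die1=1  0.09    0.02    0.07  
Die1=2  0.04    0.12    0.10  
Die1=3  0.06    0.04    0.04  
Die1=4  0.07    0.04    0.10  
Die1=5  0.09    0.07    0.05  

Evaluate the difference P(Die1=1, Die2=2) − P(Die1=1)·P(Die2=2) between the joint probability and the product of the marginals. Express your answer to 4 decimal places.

-0.0322

P(Die1=1) = 0.09 + 0.02 + 0.07 = 0.18.
P(Die2=2) = 0.02 + 0.12 + 0.04 + 0.04 + 0.07 = 0.29.
P(Die1=1, Die2=2) − P(Die1=1)P(Die2=2) = 0.02 − 0.18×0.29 = -0.0322.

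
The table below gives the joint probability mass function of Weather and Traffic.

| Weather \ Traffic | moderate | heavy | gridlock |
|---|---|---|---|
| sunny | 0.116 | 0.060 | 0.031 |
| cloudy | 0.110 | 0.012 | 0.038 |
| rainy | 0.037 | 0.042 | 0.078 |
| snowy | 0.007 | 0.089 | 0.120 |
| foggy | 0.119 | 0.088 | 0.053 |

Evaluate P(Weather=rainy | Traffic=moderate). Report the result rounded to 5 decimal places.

0.09512

P(Traffic=moderate) = 0.116 + 0.110 + 0.037 + 0.007 + 0.119 = 0.389.
P(Weather=rainy | Traffic=moderate) = 0.037/0.389 = 0.09512.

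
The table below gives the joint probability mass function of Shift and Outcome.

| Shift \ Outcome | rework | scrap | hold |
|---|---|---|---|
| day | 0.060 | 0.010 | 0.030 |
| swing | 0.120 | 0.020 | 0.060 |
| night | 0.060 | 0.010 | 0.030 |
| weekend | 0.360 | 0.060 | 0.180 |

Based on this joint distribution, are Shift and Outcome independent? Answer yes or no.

yes

Every cell satisfies P(Shift,Outcome) = P(Shift)·P(Outcome). For instance P(Shift=weekend) = 0.600, P(Outcome=scrap) = 0.100, and 0.600×0.100 = 0.060 matches the joint entry. So Shift and Outcome are independent.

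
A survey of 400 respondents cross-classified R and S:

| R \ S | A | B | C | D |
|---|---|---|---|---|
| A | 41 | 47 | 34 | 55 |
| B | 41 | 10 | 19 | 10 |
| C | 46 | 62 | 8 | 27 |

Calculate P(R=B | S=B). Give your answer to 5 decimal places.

Total with S=B: 47 + 10 + 62 = 119.
P(R=B | S=B) = 10/119 = 0.08403.

0.08403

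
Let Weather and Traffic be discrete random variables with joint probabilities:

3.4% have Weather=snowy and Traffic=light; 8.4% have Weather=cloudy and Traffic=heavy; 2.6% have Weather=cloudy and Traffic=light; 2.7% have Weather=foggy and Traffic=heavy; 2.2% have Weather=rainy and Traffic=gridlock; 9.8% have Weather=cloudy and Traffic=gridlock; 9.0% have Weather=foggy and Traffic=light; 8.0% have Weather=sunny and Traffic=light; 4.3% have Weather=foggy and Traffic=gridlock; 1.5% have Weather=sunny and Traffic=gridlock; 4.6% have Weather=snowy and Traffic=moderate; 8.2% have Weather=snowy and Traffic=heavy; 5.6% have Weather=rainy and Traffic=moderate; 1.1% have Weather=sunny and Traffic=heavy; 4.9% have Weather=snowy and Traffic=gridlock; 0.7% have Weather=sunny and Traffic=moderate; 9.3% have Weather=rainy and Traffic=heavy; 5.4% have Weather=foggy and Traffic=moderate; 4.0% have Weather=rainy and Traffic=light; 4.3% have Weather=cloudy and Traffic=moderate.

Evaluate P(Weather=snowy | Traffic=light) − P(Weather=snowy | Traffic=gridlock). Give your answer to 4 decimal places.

P(Traffic=light) = 0.080 + 0.026 + 0.040 + 0.034 + 0.090 = 0.270; P(Weather=snowy | Traffic=light) = 0.034/0.270 = 0.12593.
P(Traffic=gridlock) = 0.015 + 0.098 + 0.022 + 0.049 + 0.043 = 0.227; P(Weather=snowy | Traffic=gridlock) = 0.049/0.227 = 0.21586.
Difference = -0.0899.

-0.0899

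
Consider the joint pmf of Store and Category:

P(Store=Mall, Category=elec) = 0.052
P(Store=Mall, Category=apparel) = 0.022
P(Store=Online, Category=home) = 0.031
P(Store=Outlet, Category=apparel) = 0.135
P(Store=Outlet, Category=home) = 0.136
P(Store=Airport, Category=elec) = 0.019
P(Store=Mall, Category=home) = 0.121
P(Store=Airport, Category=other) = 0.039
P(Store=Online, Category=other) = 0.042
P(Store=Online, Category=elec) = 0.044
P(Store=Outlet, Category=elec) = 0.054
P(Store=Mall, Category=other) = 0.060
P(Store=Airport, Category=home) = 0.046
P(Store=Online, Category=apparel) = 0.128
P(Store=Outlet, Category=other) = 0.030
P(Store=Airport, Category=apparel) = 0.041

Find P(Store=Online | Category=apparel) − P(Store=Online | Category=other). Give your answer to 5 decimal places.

P(Category=apparel) = 0.022 + 0.041 + 0.135 + 0.128 = 0.326; P(Store=Online | Category=apparel) = 0.128/0.326 = 0.392638.
P(Category=other) = 0.060 + 0.039 + 0.030 + 0.042 = 0.171; P(Store=Online | Category=other) = 0.042/0.171 = 0.245614.
Difference = 0.14702.

0.14702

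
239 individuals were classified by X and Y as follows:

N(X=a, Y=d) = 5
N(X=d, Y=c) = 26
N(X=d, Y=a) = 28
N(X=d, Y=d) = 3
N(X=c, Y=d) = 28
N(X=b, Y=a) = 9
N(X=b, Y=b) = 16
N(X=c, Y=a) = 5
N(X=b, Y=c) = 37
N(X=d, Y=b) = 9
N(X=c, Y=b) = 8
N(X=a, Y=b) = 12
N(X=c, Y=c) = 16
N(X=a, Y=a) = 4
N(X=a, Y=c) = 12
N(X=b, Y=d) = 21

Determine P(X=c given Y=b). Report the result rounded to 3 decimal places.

Total with Y=b: 12 + 16 + 8 + 9 = 45.
P(X=c | Y=b) = 8/45 = 0.178.

0.178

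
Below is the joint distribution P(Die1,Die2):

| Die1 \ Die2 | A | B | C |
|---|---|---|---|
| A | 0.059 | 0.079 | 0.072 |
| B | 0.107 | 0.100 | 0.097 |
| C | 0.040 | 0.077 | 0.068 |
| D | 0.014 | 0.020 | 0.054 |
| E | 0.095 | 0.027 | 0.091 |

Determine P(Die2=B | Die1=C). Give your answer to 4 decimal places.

0.4162

P(Die1=C) = 0.040 + 0.077 + 0.068 = 0.185.
P(Die2=B | Die1=C) = 0.077/0.185 = 0.4162.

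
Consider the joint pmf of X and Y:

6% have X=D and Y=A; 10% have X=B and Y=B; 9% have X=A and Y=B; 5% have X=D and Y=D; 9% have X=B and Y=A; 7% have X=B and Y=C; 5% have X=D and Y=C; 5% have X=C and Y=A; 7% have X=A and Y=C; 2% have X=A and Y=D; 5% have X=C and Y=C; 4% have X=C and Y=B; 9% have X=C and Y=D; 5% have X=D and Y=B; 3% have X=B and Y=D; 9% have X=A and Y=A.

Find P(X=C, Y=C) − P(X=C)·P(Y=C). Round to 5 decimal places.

P(X=C) = 0.05 + 0.04 + 0.05 + 0.09 = 0.23.
P(Y=C) = 0.07 + 0.07 + 0.05 + 0.05 = 0.24.
P(X=C, Y=C) − P(X=C)P(Y=C) = 0.05 − 0.23×0.24 = -0.00520.

-0.00520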